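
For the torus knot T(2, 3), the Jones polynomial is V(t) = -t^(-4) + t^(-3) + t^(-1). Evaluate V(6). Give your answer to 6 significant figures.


Substituting t = 6 into V(t) = -t^(-4) + t^(-3) + t^(-1):
  (-)t^(-4) = -0.000771605
  (+)t^(-3) = 0.00462963
  (+)t^(-1) = 0.166667
Sum = (-0.000771605) + (0.00462963) + (0.166667)
= 0.1705246914
Rounded to 6 significant figures: 0.170525

0.170525


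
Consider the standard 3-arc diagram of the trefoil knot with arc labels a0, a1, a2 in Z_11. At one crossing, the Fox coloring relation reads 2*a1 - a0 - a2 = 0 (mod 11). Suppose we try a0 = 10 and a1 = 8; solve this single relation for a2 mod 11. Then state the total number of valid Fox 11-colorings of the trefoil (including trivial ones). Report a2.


Step 1: Apply the given crossing relation 2*a1 - a0 - a2 = 0 (mod 11).
  a2 = 2*a1 - a0 mod 11
  a2 = 2*8 - 10 mod 11
  a2 = 16 - 10 mod 11
  a2 = 6 mod 11 = 6
Step 2: The trefoil has determinant 3.
  Number of Fox p-colorings (p prime) is p^2 if p = 3, else p.
  Since 11 does not divide 3, only trivial (constant) colorings exist.
  (So the trial a0 = 10, a1 = 8 with a0 != a1 does NOT extend to a valid coloring of the whole trefoil: the other two crossing relations require 3*(a1 - a0) = 0 (mod 11), which fails.)
  Total colorings = 11
Step 3: a2 = 6, total Fox 11-colorings = 11

6


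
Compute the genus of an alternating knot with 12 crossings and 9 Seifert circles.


For alternating knots, g = (c - s + 1)/2.
= (12 - 9 + 1)/2
= 4/2 = 2

2


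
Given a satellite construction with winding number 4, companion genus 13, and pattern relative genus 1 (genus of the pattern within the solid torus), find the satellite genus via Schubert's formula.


Schubert: g(satellite) = g_rel(pattern) + |winding| * g(companion),
where g_rel(pattern) is the genus of the pattern relative to the solid torus.
= 1 + 4 * 13
= 1 + 52 = 53

53


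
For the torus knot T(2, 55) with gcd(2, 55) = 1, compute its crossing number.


For a torus knot T(p, q) with gcd(p,q)=1,
the crossing number is min(p*(q-1), q*(p-1)).
p*(q-1) = 2*54 = 108
q*(p-1) = 55*1 = 55
min(108, 55) = 55

55


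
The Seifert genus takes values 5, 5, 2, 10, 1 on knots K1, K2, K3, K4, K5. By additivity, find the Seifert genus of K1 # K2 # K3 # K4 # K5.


The Seifert genus is additive under connected sum.
Seifert genus(K1 # K2 # K3 # K4 # K5) = (5) + (5) + (2) + (10) + (1)
= 23

23


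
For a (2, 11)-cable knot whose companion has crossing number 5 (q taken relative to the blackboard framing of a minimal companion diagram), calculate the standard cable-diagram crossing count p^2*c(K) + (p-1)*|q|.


Step 1: Each of the c(K) crossings of the companion diagram becomes p*p = p^2 crossings among the p parallel strands, and each of the |q| twists s_1 s_2 ... s_(p-1) adds (p-1) crossings.
  Crossings = p^2 * c(K) + (p-1)*|q|
Step 2: = 2^2 * 5 + (2-1)*11
Step 3: = 4*5 + 1*11
Step 4: = 20 + 11 = 31

31


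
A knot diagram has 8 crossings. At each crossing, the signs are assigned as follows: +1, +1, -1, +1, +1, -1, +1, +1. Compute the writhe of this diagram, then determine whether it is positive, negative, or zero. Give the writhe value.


Step 1: Count positive crossings (+1).
Positive crossings: 6
Step 2: Count negative crossings (-1).
Negative crossings: 2
Step 3: Writhe = (positive) - (negative)
w = 6 - 2 = 4
Step 4: |w| = 4, and w is positive

4


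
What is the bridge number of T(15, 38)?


The bridge number of T(p,q) is min(p,q).
min(15, 38) = 15

15


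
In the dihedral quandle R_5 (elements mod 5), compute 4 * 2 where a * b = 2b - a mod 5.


4 * 2 = 2*2 - 4 mod 5
= 4 - 4 mod 5
= 0 mod 5 = 0

0


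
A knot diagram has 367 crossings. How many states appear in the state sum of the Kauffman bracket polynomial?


Each crossing contributes 2 choices (A-smoothing or B-smoothing).
Total states = 2^367 = 300613450595050653169853516389035139504087366260264943450533244356122755214669880763353471793250393988087676928

300613450595050653169853516389035139504087366260264943450533244356122755214669880763353471793250393988087676928


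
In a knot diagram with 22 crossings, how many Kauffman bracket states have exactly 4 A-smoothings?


We choose which 4 of 22 crossings get A-smoothings.
C(22, 4) = 22! / (4! * 18!)
= 7315

7315


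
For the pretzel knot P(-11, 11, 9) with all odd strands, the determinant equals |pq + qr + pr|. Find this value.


Step 1: Compute pq + qr + pr.
pq = (-11)*11 = -121
qr = 11*9 = 99
pr = (-11)*9 = -99
pq + qr + pr = -121 + 99 + (-99) = -121
Step 2: Take absolute value.
det(P(-11,11,9)) = |-121| = 121

121


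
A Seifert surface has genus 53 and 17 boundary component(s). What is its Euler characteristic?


chi = 2 - 2g - b
= 2 - 2*53 - 17
= 2 - 106 - 17 = -121

-121


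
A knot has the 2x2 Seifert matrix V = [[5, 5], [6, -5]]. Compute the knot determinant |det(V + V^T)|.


Step 1: Form V + V^T where V = [[5, 5], [6, -5]]
  V^T = [[5, 6], [5, -5]]
  V + V^T = [[10, 11], [11, -10]]
Step 2: det(V + V^T) = 10*(-10) - 11*11
  = -100 - 121 = -221
Step 3: Knot determinant = |det(V + V^T)| = |-221| = 221

221


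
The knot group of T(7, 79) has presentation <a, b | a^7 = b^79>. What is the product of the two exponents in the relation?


The relation is a^7 = b^79.
Product of exponents = 7 * 79
= 553

553


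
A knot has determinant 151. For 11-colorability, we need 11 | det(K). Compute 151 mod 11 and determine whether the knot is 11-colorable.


Step 1: A knot is p-colorable if and only if p divides its determinant.
Step 2: Compute 151 mod 11.
151 = 13 * 11 + 8
Step 3: 151 mod 11 = 8
Step 4: The knot is 11-colorable: no

8


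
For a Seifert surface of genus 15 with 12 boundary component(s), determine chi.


chi = 2 - 2g - b
= 2 - 2*15 - 12
= 2 - 30 - 12 = -40

-40


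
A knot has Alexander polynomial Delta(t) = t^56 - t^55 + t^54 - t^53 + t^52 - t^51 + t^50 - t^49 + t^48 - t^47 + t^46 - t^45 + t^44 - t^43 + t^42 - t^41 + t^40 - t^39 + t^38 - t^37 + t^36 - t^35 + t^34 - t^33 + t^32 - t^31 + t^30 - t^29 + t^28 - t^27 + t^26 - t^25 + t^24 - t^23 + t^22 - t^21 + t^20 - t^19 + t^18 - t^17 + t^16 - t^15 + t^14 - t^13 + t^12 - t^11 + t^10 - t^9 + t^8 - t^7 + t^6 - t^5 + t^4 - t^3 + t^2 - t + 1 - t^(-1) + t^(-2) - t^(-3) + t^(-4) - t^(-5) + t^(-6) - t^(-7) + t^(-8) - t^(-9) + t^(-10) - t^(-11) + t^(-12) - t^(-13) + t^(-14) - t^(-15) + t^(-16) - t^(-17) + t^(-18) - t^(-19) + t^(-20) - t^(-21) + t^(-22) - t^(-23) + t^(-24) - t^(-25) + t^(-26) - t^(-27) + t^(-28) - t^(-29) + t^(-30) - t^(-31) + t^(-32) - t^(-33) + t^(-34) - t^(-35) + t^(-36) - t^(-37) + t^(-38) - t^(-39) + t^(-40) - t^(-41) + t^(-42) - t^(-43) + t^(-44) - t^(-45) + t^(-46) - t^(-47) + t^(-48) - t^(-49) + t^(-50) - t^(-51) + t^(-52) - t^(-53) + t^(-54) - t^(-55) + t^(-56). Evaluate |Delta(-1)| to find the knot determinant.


Step 1: The polynomial has 113 terms with alternating signs, exponents from 56 down to -56.
Step 2: Substitute t = -1. The i-th term has coefficient (-1)^i and exponent (m-i),
  so its value is (-1)^i * (-1)^(m-i) = (-1)^m = 1 for every i.
Step 3: All 113 terms equal 1, so Delta(-1) = 113 * (1) = 113
Step 4: |Delta(-1)| = 113

113


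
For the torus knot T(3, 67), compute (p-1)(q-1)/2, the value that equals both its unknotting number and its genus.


For a torus knot T(p,q), both the unknotting number and genus equal (p-1)(q-1)/2.
= (3-1)(67-1)/2
= 2*66/2
= 132/2 = 66

66


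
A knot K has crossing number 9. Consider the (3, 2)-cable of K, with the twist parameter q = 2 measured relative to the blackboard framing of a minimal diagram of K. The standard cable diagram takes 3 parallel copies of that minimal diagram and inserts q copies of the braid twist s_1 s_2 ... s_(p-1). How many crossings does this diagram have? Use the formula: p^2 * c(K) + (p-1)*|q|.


Step 1: Each of the c(K) crossings of the companion diagram becomes p*p = p^2 crossings among the p parallel strands, and each of the |q| twists s_1 s_2 ... s_(p-1) adds (p-1) crossings.
  Crossings = p^2 * c(K) + (p-1)*|q|
Step 2: = 3^2 * 9 + (3-1)*2
Step 3: = 9*9 + 2*2
Step 4: = 81 + 4 = 85

85


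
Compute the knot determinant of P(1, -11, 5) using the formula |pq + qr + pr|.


Step 1: Compute pq + qr + pr.
pq = 1*(-11) = -11
qr = (-11)*5 = -55
pr = 1*5 = 5
pq + qr + pr = -11 + (-55) + 5 = -61
Step 2: Take absolute value.
det(P(1,-11,5)) = |-61| = 61

61


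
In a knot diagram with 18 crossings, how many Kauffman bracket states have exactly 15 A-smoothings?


We choose which 15 of 18 crossings get A-smoothings.
C(18, 15) = 18! / (15! * 3!)
= 816

816


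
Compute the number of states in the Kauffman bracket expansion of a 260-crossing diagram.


Each crossing contributes 2 choices (A-smoothing or B-smoothing).
Total states = 2^260 = 1852673427797059126777135760139006525652319754650249024631321344126610074238976

1852673427797059126777135760139006525652319754650249024631321344126610074238976


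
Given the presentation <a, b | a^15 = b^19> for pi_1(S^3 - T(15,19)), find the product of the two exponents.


The relation is a^15 = b^19.
Product of exponents = 15 * 19
= 285

285


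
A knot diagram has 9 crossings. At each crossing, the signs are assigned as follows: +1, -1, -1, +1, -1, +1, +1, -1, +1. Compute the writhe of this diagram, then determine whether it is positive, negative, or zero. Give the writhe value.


Step 1: Count positive crossings (+1).
Positive crossings: 5
Step 2: Count negative crossings (-1).
Negative crossings: 4
Step 3: Writhe = (positive) - (negative)
w = 5 - 4 = 1
Step 4: |w| = 1, and w is positive

1


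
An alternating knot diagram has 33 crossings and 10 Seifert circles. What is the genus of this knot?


For alternating knots, g = (c - s + 1)/2.
= (33 - 10 + 1)/2
= 24/2 = 12

12


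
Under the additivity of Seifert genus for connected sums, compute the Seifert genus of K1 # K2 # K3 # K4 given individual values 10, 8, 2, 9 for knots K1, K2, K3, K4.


The Seifert genus is additive under connected sum.
Seifert genus(K1 # K2 # K3 # K4) = (10) + (8) + (2) + (9)
= 29

29


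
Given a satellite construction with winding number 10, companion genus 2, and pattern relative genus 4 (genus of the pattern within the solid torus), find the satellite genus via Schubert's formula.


Schubert: g(satellite) = g_rel(pattern) + |winding| * g(companion),
where g_rel(pattern) is the genus of the pattern relative to the solid torus.
= 4 + 10 * 2
= 4 + 20 = 24

24


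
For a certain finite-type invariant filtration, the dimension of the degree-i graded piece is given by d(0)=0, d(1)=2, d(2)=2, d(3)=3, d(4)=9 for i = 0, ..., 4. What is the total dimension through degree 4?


Total dimension = d(0) + d(1) + ... + d(4)
= 0 + 2 + 2 + 3 + 9
= 16

16


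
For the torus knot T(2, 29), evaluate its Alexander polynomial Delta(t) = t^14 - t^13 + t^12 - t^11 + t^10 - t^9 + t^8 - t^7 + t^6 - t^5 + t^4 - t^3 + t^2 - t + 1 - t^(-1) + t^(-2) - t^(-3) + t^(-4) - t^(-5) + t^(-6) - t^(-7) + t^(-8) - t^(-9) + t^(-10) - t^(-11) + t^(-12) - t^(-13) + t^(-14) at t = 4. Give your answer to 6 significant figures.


Substituting t = 4 into Delta(t) = t^14 - t^13 + t^12 - t^11 + t^10 - t^9 + t^8 - t^7 + t^6 - t^5 + t^4 - t^3 + t^2 - t + 1 - t^(-1) + t^(-2) - t^(-3) + t^(-4) - t^(-5) + t^(-6) - t^(-7) + t^(-8) - t^(-9) + t^(-10) - t^(-11) + t^(-12) - t^(-13) + t^(-14):
Term values: (268435456) + (-67108864) + (16777216) + (-4194304) + (1048576) + (-262144) + (65536) + (-16384) + (4096) + (-1024) + (256) + (-64) + (16) + (-4) + (1) + (-0.25) + (0.0625) + (-0.015625) + (0.00390625) + (-0.000976562) + (0.000244141) + (-6.10352e-05) + (1.52588e-05) + (-3.8147e-06) + (9.53674e-07) + (-2.38419e-07) + (5.96046e-08) + (-1.49012e-08) + (3.72529e-09)
Sum = 214748364.8
Rounded to 6 significant figures: 2.14748e+08

2.14748e+08


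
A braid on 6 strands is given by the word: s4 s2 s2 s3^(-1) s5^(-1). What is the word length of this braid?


The word length counts the number of generators (including inverses).
Listing each generator: s4, s2, s2, s3^(-1), s5^(-1)
There are 5 generators in this braid word.

5


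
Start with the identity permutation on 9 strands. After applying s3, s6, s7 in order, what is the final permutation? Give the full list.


Starting with identity [1, 2, 3, 4, 5, 6, 7, 8, 9].
Apply generators in sequence:
  After s3: [1, 2, 4, 3, 5, 6, 7, 8, 9]
  After s6: [1, 2, 4, 3, 5, 7, 6, 8, 9]
  After s7: [1, 2, 4, 3, 5, 7, 8, 6, 9]
Final permutation: [1, 2, 4, 3, 5, 7, 8, 6, 9]

[1, 2, 4, 3, 5, 7, 8, 6, 9]


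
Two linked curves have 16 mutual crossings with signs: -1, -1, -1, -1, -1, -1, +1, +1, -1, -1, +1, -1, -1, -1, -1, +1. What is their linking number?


Step 1: Count positive crossings: 4
Step 2: Count negative crossings: 12
Step 3: Sum of signs = 4 - 12 = -8
Step 4: Linking number = sum/2 = -8/2 = -4

-4


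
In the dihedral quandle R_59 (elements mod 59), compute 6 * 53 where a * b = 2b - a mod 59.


6 * 53 = 2*53 - 6 mod 59
= 106 - 6 mod 59
= 100 mod 59 = 41

41


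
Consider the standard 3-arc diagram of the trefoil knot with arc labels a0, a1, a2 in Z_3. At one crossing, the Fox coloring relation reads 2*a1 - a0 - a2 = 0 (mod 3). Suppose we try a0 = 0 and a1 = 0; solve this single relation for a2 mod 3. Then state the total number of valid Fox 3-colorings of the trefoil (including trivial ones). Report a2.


Step 1: Apply the given crossing relation 2*a1 - a0 - a2 = 0 (mod 3).
  a2 = 2*a1 - a0 mod 3
  a2 = 2*0 - 0 mod 3
  a2 = 0 - 0 mod 3
  a2 = 0 mod 3 = 0
Step 2: The trefoil has determinant 3.
  Number of Fox p-colorings (p prime) is p^2 if p = 3, else p.
  Since p = 3 divides det = 3, the trefoil is 3-colorable.
  (Indeed for p = 3 any choice of a0, a1 extends to a valid coloring; the trial (a0, a1, a2) = (0, 0, 0) satisfies all three crossing relations.)
  Total colorings = 3^2 = 9
Step 3: a2 = 0, total Fox 3-colorings = 9

0


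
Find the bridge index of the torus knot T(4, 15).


The bridge number of T(p,q) is min(p,q).
min(4, 15) = 4

4


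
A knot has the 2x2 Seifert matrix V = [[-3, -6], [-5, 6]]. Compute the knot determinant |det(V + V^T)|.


Step 1: Form V + V^T where V = [[-3, -6], [-5, 6]]
  V^T = [[-3, -5], [-6, 6]]
  V + V^T = [[-6, -11], [-11, 12]]
Step 2: det(V + V^T) = (-6)*12 - (-11)*(-11)
  = -72 - 121 = -193
Step 3: Knot determinant = |det(V + V^T)| = |-193| = 193

193


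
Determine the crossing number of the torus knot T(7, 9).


For a torus knot T(p, q) with gcd(p,q)=1,
the crossing number is min(p*(q-1), q*(p-1)).
p*(q-1) = 7*8 = 56
q*(p-1) = 9*6 = 54
min(56, 54) = 54

54


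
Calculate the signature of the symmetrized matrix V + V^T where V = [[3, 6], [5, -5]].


Step 1: V + V^T = [[6, 11], [11, -10]]
Step 2: trace = -4, det = -181
Step 3: Discriminant = (-4)^2 - 4*(-181) = 740
Step 4: Eigenvalues: 11.6015, -15.6015
Step 5: Signature = (# positive eigenvalues) - (# negative eigenvalues) = 0

0


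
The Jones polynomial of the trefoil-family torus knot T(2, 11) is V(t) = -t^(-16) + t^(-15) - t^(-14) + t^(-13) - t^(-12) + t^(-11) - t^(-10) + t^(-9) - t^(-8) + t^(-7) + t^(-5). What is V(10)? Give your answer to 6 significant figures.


Substituting t = 10 into V(t) = -t^(-16) + t^(-15) - t^(-14) + t^(-13) - t^(-12) + t^(-11) - t^(-10) + t^(-9) - t^(-8) + t^(-7) + t^(-5):
  (-)t^(-16) = -1e-16
  (+)t^(-15) = 1e-15
  (-)t^(-14) = -1e-14
  (+)t^(-13) = 1e-13
  (-)t^(-12) = -1e-12
  (+)t^(-11) = 1e-11
  (-)t^(-10) = -1e-10
  (+)t^(-9) = 1e-09
  (-)t^(-8) = -1e-08
  (+)t^(-7) = 1e-07
  (+)t^(-5) = 1e-05
Sum = (-1e-16) + (1e-15) + (-1e-14) + (1e-13) + (-1e-12) + (1e-11) + (-1e-10) + (1e-09) + (-1e-08) + (1e-07) + (1e-05)
= 1.009090909e-05
Rounded to 6 significant figures: 1.00909e-05

1.00909e-05


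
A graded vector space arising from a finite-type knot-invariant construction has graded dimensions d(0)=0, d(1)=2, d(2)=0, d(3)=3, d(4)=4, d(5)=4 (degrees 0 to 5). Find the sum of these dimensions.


Total dimension = d(0) + d(1) + ... + d(5)
= 0 + 2 + 0 + 3 + 4 + 4
= 13

13


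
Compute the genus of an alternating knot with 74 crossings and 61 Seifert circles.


For alternating knots, g = (c - s + 1)/2.
= (74 - 61 + 1)/2
= 14/2 = 7

7


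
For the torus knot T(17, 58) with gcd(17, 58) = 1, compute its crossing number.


For a torus knot T(p, q) with gcd(p,q)=1,
the crossing number is min(p*(q-1), q*(p-1)).
p*(q-1) = 17*57 = 969
q*(p-1) = 58*16 = 928
min(969, 928) = 928

928


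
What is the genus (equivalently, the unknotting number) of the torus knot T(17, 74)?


For a torus knot T(p,q), both the unknotting number and genus equal (p-1)(q-1)/2.
= (17-1)(74-1)/2
= 16*73/2
= 1168/2 = 584

584


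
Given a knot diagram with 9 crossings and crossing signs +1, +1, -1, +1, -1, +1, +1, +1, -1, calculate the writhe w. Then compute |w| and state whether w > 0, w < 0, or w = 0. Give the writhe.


Step 1: Count positive crossings (+1).
Positive crossings: 6
Step 2: Count negative crossings (-1).
Negative crossings: 3
Step 3: Writhe = (positive) - (negative)
w = 6 - 3 = 3
Step 4: |w| = 3, and w is positive

3


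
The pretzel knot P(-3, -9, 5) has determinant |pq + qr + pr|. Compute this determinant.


Step 1: Compute pq + qr + pr.
pq = (-3)*(-9) = 27
qr = (-9)*5 = -45
pr = (-3)*5 = -15
pq + qr + pr = 27 + (-45) + (-15) = -33
Step 2: Take absolute value.
det(P(-3,-9,5)) = |-33| = 33

33


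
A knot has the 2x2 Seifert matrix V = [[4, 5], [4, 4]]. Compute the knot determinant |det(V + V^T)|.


Step 1: Form V + V^T where V = [[4, 5], [4, 4]]
  V^T = [[4, 4], [5, 4]]
  V + V^T = [[8, 9], [9, 8]]
Step 2: det(V + V^T) = 8*8 - 9*9
  = 64 - 81 = -17
Step 3: Knot determinant = |det(V + V^T)| = |-17| = 17

17


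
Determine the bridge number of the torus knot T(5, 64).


The bridge number of T(p,q) is min(p,q).
min(5, 64) = 5

5


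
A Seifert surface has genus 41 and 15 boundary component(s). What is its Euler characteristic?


chi = 2 - 2g - b
= 2 - 2*41 - 15
= 2 - 82 - 15 = -95

-95


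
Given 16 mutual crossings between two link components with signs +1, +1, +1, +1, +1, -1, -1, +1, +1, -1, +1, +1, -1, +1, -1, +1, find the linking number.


Step 1: Count positive crossings: 11
Step 2: Count negative crossings: 5
Step 3: Sum of signs = 11 - 5 = 6
Step 4: Linking number = sum/2 = 6/2 = 3

3


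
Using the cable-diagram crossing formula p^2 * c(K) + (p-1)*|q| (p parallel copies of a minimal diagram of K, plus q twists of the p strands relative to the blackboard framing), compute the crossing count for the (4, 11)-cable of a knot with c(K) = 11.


Step 1: Each of the c(K) crossings of the companion diagram becomes p*p = p^2 crossings among the p parallel strands, and each of the |q| twists s_1 s_2 ... s_(p-1) adds (p-1) crossings.
  Crossings = p^2 * c(K) + (p-1)*|q|
Step 2: = 4^2 * 11 + (4-1)*11
Step 3: = 16*11 + 3*11
Step 4: = 176 + 33 = 209

209


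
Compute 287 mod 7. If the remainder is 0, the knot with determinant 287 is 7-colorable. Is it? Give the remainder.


Step 1: A knot is p-colorable if and only if p divides its determinant.
Step 2: Compute 287 mod 7.
287 = 41 * 7 + 0
Step 3: 287 mod 7 = 0
Step 4: The knot is 7-colorable: yes

0


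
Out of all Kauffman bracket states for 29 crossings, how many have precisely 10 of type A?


We choose which 10 of 29 crossings get A-smoothings.
C(29, 10) = 29! / (10! * 19!)
= 20030010

20030010


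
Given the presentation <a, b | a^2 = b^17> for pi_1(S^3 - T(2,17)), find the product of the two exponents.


The relation is a^2 = b^17.
Product of exponents = 2 * 17
= 34

34


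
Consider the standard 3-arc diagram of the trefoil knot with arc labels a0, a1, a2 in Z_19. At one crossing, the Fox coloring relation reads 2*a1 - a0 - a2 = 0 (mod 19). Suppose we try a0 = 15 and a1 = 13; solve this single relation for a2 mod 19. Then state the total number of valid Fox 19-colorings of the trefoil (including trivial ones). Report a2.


Step 1: Apply the given crossing relation 2*a1 - a0 - a2 = 0 (mod 19).
  a2 = 2*a1 - a0 mod 19
  a2 = 2*13 - 15 mod 19
  a2 = 26 - 15 mod 19
  a2 = 11 mod 19 = 11
Step 2: The trefoil has determinant 3.
  Number of Fox p-colorings (p prime) is p^2 if p = 3, else p.
  Since 19 does not divide 3, only trivial (constant) colorings exist.
  (So the trial a0 = 15, a1 = 13 with a0 != a1 does NOT extend to a valid coloring of the whole trefoil: the other two crossing relations require 3*(a1 - a0) = 0 (mod 19), which fails.)
  Total colorings = 19
Step 3: a2 = 11, total Fox 19-colorings = 19

11


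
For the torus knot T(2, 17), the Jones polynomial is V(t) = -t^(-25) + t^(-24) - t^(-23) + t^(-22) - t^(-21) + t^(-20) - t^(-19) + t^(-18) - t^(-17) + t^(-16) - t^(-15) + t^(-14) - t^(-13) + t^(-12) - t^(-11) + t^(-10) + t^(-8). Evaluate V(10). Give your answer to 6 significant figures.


Substituting t = 10 into V(t) = -t^(-25) + t^(-24) - t^(-23) + t^(-22) - t^(-21) + t^(-20) - t^(-19) + t^(-18) - t^(-17) + t^(-16) - t^(-15) + t^(-14) - t^(-13) + t^(-12) - t^(-11) + t^(-10) + t^(-8):
  (-)t^(-25) = -1e-25
  (+)t^(-24) = 1e-24
  (-)t^(-23) = -1e-23
  (+)t^(-22) = 1e-22
  (-)t^(-21) = -1e-21
  (+)t^(-20) = 1e-20
  (-)t^(-19) = -1e-19
  (+)t^(-18) = 1e-18
  (-)t^(-17) = -1e-17
  (+)t^(-16) = 1e-16
  (-)t^(-15) = -1e-15
  (+)t^(-14) = 1e-14
  (-)t^(-13) = -1e-13
  (+)t^(-12) = 1e-12
  (-)t^(-11) = -1e-11
  (+)t^(-10) = 1e-10
  (+)t^(-8) = 1e-08
Sum = (-1e-25) + (1e-24) + (-1e-23) + (1e-22) + (-1e-21) + (1e-20) + (-1e-19) + (1e-18) + (-1e-17) + (1e-16) + (-1e-15) + (1e-14) + (-1e-13) + (1e-12) + (-1e-11) + (1e-10) + (1e-08)
= 1.009090909e-08
Rounded to 6 significant figures: 1.00909e-08

1.00909e-08


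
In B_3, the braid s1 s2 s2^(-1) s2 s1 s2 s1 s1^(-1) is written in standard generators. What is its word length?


The word length counts the number of generators (including inverses).
Listing each generator: s1, s2, s2^(-1), s2, s1, s2, s1, s1^(-1)
There are 8 generators in this braid word.

8


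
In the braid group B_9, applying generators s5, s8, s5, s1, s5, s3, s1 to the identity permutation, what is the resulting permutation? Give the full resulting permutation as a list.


Starting with identity [1, 2, 3, 4, 5, 6, 7, 8, 9].
Apply generators in sequence:
  After s5: [1, 2, 3, 4, 6, 5, 7, 8, 9]
  After s8: [1, 2, 3, 4, 6, 5, 7, 9, 8]
  After s5: [1, 2, 3, 4, 5, 6, 7, 9, 8]
  After s1: [2, 1, 3, 4, 5, 6, 7, 9, 8]
  After s5: [2, 1, 3, 4, 6, 5, 7, 9, 8]
  After s3: [2, 1, 4, 3, 6, 5, 7, 9, 8]
  After s1: [1, 2, 4, 3, 6, 5, 7, 9, 8]
Final permutation: [1, 2, 4, 3, 6, 5, 7, 9, 8]

[1, 2, 4, 3, 6, 5, 7, 9, 8]


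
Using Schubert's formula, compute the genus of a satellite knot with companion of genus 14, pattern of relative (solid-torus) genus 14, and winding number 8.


Schubert: g(satellite) = g_rel(pattern) + |winding| * g(companion),
where g_rel(pattern) is the genus of the pattern relative to the solid torus.
= 14 + 8 * 14
= 14 + 112 = 126

126


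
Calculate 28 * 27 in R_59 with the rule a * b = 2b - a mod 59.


28 * 27 = 2*27 - 28 mod 59
= 54 - 28 mod 59
= 26 mod 59 = 26

26


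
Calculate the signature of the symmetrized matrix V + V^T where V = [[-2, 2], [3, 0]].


Step 1: V + V^T = [[-4, 5], [5, 0]]
Step 2: trace = -4, det = -25
Step 3: Discriminant = (-4)^2 - 4*(-25) = 116
Step 4: Eigenvalues: 3.38516, -7.38516
Step 5: Signature = (# positive eigenvalues) - (# negative eigenvalues) = 0

0


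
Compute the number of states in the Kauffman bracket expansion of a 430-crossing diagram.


Each crossing contributes 2 choices (A-smoothing or B-smoothing).
Total states = 2^430 = 2772669694120814859578414184143083703436437075375816575170479580614621307805625623039974406104139578097391210961403571828974157824

2772669694120814859578414184143083703436437075375816575170479580614621307805625623039974406104139578097391210961403571828974157824


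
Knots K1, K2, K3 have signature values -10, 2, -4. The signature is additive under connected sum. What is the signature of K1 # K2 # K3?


The signature is additive under connected sum.
signature(K1 # K2 # K3) = (-10) + (2) + (-4)
= -12

-12


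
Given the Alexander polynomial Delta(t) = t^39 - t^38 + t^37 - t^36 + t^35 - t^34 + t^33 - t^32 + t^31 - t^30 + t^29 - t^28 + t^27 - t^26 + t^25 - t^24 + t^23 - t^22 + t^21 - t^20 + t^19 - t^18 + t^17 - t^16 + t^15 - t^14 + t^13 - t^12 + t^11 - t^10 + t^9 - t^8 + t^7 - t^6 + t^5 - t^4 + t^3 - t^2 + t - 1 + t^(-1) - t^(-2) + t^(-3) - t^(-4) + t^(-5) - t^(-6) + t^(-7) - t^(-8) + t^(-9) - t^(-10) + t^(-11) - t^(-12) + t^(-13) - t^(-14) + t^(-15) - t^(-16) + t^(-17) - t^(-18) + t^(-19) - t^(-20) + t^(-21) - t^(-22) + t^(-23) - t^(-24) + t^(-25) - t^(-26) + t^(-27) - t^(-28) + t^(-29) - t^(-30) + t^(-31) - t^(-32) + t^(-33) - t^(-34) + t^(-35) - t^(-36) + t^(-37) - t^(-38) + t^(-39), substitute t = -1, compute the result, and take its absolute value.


Step 1: The polynomial has 79 terms with alternating signs, exponents from 39 down to -39.
Step 2: Substitute t = -1. The i-th term has coefficient (-1)^i and exponent (m-i),
  so its value is (-1)^i * (-1)^(m-i) = (-1)^m = -1 for every i.
Step 3: All 79 terms equal -1, so Delta(-1) = 79 * (-1) = -79
Step 4: |Delta(-1)| = 79

79


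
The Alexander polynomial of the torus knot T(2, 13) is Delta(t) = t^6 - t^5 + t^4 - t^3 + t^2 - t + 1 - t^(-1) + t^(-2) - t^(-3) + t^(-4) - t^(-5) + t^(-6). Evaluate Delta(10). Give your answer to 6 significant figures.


Substituting t = 10 into Delta(t) = t^6 - t^5 + t^4 - t^3 + t^2 - t + 1 - t^(-1) + t^(-2) - t^(-3) + t^(-4) - t^(-5) + t^(-6):
Term values: (1000000) + (-100000) + (10000) + (-1000) + (100) + (-10) + (1) + (-0.1) + (0.01) + (-0.001) + (0.0001) + (-1e-05) + (1e-06)
Sum = 909090.9091
Rounded to 6 significant figures: 909091

909091


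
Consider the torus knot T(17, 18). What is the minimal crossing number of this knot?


For a torus knot T(p, q) with gcd(p,q)=1,
the crossing number is min(p*(q-1), q*(p-1)).
p*(q-1) = 17*17 = 289
q*(p-1) = 18*16 = 288
min(289, 288) = 288

288


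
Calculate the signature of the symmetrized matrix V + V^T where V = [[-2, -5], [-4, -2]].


Step 1: V + V^T = [[-4, -9], [-9, -4]]
Step 2: trace = -8, det = -65
Step 3: Discriminant = (-8)^2 - 4*(-65) = 324
Step 4: Eigenvalues: 5, -13
Step 5: Signature = (# positive eigenvalues) - (# negative eigenvalues) = 0

0


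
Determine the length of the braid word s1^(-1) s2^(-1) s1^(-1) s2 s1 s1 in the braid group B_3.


The word length counts the number of generators (including inverses).
Listing each generator: s1^(-1), s2^(-1), s1^(-1), s2, s1, s1
There are 6 generators in this braid word.

6


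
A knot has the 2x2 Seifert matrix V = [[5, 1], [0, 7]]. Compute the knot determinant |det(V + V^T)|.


Step 1: Form V + V^T where V = [[5, 1], [0, 7]]
  V^T = [[5, 0], [1, 7]]
  V + V^T = [[10, 1], [1, 14]]
Step 2: det(V + V^T) = 10*14 - 1*1
  = 140 - 1 = 139
Step 3: Knot determinant = |det(V + V^T)| = |139| = 139

139


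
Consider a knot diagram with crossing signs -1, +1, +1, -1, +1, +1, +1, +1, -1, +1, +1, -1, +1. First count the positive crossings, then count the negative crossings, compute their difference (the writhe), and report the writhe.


Step 1: Count positive crossings (+1).
Positive crossings: 9
Step 2: Count negative crossings (-1).
Negative crossings: 4
Step 3: Writhe = (positive) - (negative)
w = 9 - 4 = 5
Step 4: |w| = 5, and w is positive

5


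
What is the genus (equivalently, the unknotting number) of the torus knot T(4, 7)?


For a torus knot T(p,q), both the unknotting number and genus equal (p-1)(q-1)/2.
= (4-1)(7-1)/2
= 3*6/2
= 18/2 = 9

9


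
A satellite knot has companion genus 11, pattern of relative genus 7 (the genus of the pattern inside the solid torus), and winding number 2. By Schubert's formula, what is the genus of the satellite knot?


Schubert: g(satellite) = g_rel(pattern) + |winding| * g(companion),
where g_rel(pattern) is the genus of the pattern relative to the solid torus.
= 7 + 2 * 11
= 7 + 22 = 29

29


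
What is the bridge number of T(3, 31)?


The bridge number of T(p,q) is min(p,q).
min(3, 31) = 3

3


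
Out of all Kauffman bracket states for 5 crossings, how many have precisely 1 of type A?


We choose which 1 of 5 crossings get A-smoothings.
C(5, 1) = 5! / (1! * 4!)
= 5

5


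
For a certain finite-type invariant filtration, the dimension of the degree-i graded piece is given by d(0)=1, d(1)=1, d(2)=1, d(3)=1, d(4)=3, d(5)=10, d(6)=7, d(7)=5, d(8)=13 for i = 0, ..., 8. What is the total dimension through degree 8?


Total dimension = d(0) + d(1) + ... + d(8)
= 1 + 1 + 1 + 1 + 3 + 10 + 7 + 5 + 13
= 42

42


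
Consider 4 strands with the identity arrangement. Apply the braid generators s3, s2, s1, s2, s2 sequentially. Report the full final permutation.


Starting with identity [1, 2, 3, 4].
Apply generators in sequence:
  After s3: [1, 2, 4, 3]
  After s2: [1, 4, 2, 3]
  After s1: [4, 1, 2, 3]
  After s2: [4, 2, 1, 3]
  After s2: [4, 1, 2, 3]
Final permutation: [4, 1, 2, 3]

[4, 1, 2, 3]


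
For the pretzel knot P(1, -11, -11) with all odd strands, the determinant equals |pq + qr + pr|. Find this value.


Step 1: Compute pq + qr + pr.
pq = 1*(-11) = -11
qr = (-11)*(-11) = 121
pr = 1*(-11) = -11
pq + qr + pr = -11 + 121 + (-11) = 99
Step 2: Take absolute value.
det(P(1,-11,-11)) = |99| = 99

99


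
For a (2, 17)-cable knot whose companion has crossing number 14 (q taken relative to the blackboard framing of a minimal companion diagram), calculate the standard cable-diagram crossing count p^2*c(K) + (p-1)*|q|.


Step 1: Each of the c(K) crossings of the companion diagram becomes p*p = p^2 crossings among the p parallel strands, and each of the |q| twists s_1 s_2 ... s_(p-1) adds (p-1) crossings.
  Crossings = p^2 * c(K) + (p-1)*|q|
Step 2: = 2^2 * 14 + (2-1)*17
Step 3: = 4*14 + 1*17
Step 4: = 56 + 17 = 73

73


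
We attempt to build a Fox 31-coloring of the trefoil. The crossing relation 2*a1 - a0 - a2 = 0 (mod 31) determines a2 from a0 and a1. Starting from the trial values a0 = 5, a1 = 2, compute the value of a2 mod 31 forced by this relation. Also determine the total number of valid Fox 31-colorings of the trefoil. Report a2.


Step 1: Apply the given crossing relation 2*a1 - a0 - a2 = 0 (mod 31).
  a2 = 2*a1 - a0 mod 31
  a2 = 2*2 - 5 mod 31
  a2 = 4 - 5 mod 31
  a2 = -1 mod 31 = 30
Step 2: The trefoil has determinant 3.
  Number of Fox p-colorings (p prime) is p^2 if p = 3, else p.
  Since 31 does not divide 3, only trivial (constant) colorings exist.
  (So the trial a0 = 5, a1 = 2 with a0 != a1 does NOT extend to a valid coloring of the whole trefoil: the other two crossing relations require 3*(a1 - a0) = 0 (mod 31), which fails.)
  Total colorings = 31
Step 3: a2 = 30, total Fox 31-colorings = 31

30


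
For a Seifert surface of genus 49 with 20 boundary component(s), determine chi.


chi = 2 - 2g - b
= 2 - 2*49 - 20
= 2 - 98 - 20 = -116

-116


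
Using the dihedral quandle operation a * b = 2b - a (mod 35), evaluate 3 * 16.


3 * 16 = 2*16 - 3 mod 35
= 32 - 3 mod 35
= 29 mod 35 = 29

29


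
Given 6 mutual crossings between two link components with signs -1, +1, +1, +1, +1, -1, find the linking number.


Step 1: Count positive crossings: 4
Step 2: Count negative crossings: 2
Step 3: Sum of signs = 4 - 2 = 2
Step 4: Linking number = sum/2 = 2/2 = 1

1


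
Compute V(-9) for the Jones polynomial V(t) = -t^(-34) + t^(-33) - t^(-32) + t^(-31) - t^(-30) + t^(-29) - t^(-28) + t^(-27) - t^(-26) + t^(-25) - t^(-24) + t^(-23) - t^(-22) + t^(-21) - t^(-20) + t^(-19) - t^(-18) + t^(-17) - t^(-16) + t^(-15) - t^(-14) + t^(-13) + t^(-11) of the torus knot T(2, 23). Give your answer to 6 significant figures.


Substituting t = -9 into V(t) = -t^(-34) + t^(-33) - t^(-32) + t^(-31) - t^(-30) + t^(-29) - t^(-28) + t^(-27) - t^(-26) + t^(-25) - t^(-24) + t^(-23) - t^(-22) + t^(-21) - t^(-20) + t^(-19) - t^(-18) + t^(-17) - t^(-16) + t^(-15) - t^(-14) + t^(-13) + t^(-11):
  (-)t^(-34) = -3.59546e-33
  (+)t^(-33) = -3.23592e-32
  (-)t^(-32) = -2.91232e-31
  (+)t^(-31) = -2.62109e-30
  (-)t^(-30) = -2.35898e-29
  (+)t^(-29) = -2.12308e-28
  (-)t^(-28) = -1.91078e-27
  (+)t^(-27) = -1.7197e-26
  (-)t^(-26) = -1.54773e-25
  (+)t^(-25) = -1.39296e-24
  (-)t^(-24) = -1.25366e-23
  (+)t^(-23) = -1.12829e-22
  (-)t^(-22) = -1.01546e-21
  (+)t^(-21) = -9.13918e-21
  (-)t^(-20) = -8.22526e-20
  (+)t^(-19) = -7.40274e-19
  (-)t^(-18) = -6.66246e-18
  (+)t^(-17) = -5.99622e-17
  (-)t^(-16) = -5.3966e-16
  (+)t^(-15) = -4.85694e-15
  (-)t^(-14) = -4.37124e-14
  (+)t^(-13) = -3.93412e-13
  (+)t^(-11) = -3.18664e-11
Sum = (-3.59546e-33) + (-3.23592e-32) + (-2.91232e-31) + (-2.62109e-30) + (-2.35898e-29) + (-2.12308e-28) + (-1.91078e-27) + (-1.7197e-26) + (-1.54773e-25) + (-1.39296e-24) + (-1.25366e-23) + (-1.12829e-22) + (-1.01546e-21) + (-9.13918e-21) + (-8.22526e-20) + (-7.40274e-19) + (-6.66246e-18) + (-5.99622e-17) + (-5.3966e-16) + (-4.85694e-15) + (-4.37124e-14) + (-3.93412e-13) + (-3.18664e-11)
= -3.230894372e-11
Rounded to 6 significant figures: -3.23089e-11

-3.23089e-11


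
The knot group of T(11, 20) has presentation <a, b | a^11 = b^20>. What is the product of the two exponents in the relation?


The relation is a^11 = b^20.
Product of exponents = 11 * 20
= 220

220


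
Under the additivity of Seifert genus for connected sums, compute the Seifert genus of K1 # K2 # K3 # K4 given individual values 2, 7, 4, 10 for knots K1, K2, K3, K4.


The Seifert genus is additive under connected sum.
Seifert genus(K1 # K2 # K3 # K4) = (2) + (7) + (4) + (10)
= 23

23


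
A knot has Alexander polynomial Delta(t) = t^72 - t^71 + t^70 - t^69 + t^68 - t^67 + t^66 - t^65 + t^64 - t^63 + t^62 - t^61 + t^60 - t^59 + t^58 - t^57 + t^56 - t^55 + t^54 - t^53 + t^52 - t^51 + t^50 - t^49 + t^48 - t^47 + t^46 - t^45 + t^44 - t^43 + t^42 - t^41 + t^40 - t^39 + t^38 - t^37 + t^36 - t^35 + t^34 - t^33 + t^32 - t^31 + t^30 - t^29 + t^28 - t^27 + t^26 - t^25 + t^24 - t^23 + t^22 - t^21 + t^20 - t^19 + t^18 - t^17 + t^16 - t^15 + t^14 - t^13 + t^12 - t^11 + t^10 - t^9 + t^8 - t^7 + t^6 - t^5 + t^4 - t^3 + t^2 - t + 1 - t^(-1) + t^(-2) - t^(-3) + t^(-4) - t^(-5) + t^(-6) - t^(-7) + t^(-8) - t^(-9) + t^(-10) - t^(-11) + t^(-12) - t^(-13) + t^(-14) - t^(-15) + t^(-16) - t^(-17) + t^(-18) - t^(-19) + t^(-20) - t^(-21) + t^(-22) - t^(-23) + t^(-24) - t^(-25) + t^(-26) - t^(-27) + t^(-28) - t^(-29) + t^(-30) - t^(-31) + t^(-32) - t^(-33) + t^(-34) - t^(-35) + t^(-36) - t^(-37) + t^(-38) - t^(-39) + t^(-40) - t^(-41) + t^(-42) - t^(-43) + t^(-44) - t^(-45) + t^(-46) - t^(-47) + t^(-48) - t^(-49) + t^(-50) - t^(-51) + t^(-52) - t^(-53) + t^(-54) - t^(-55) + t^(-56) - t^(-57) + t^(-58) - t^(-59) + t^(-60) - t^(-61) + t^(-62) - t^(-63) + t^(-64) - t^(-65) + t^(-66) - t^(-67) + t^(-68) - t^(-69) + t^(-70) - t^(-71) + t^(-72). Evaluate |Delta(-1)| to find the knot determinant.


Step 1: The polynomial has 145 terms with alternating signs, exponents from 72 down to -72.
Step 2: Substitute t = -1. The i-th term has coefficient (-1)^i and exponent (m-i),
  so its value is (-1)^i * (-1)^(m-i) = (-1)^m = 1 for every i.
Step 3: All 145 terms equal 1, so Delta(-1) = 145 * (1) = 145
Step 4: |Delta(-1)| = 145

145


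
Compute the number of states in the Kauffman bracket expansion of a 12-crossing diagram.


Each crossing contributes 2 choices (A-smoothing or B-smoothing).
Total states = 2^12 = 4096

4096


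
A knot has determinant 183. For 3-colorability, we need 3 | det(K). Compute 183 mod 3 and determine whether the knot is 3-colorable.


Step 1: A knot is p-colorable if and only if p divides its determinant.
Step 2: Compute 183 mod 3.
183 = 61 * 3 + 0
Step 3: 183 mod 3 = 0
Step 4: The knot is 3-colorable: yes

0


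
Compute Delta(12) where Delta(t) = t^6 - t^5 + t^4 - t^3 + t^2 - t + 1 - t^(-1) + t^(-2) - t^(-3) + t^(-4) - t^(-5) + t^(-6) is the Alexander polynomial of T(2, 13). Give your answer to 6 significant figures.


Substituting t = 12 into Delta(t) = t^6 - t^5 + t^4 - t^3 + t^2 - t + 1 - t^(-1) + t^(-2) - t^(-3) + t^(-4) - t^(-5) + t^(-6):
Term values: (2985984) + (-248832) + (20736) + (-1728) + (144) + (-12) + (1) + (-0.0833333) + (0.00694444) + (-0.000578704) + (4.82253e-05) + (-4.01878e-06) + (3.34898e-07)
Sum = 2756292.923
Rounded to 6 significant figures: 2.75629e+06

2.75629e+06


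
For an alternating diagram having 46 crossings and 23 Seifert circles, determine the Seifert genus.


For alternating knots, g = (c - s + 1)/2.
= (46 - 23 + 1)/2
= 24/2 = 12

12


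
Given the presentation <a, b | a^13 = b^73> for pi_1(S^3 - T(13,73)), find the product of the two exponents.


The relation is a^13 = b^73.
Product of exponents = 13 * 73
= 949

949


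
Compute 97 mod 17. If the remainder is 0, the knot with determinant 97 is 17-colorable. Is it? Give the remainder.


Step 1: A knot is p-colorable if and only if p divides its determinant.
Step 2: Compute 97 mod 17.
97 = 5 * 17 + 12
Step 3: 97 mod 17 = 12
Step 4: The knot is 17-colorable: no

12


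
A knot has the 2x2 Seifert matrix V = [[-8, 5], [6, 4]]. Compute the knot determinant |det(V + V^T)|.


Step 1: Form V + V^T where V = [[-8, 5], [6, 4]]
  V^T = [[-8, 6], [5, 4]]
  V + V^T = [[-16, 11], [11, 8]]
Step 2: det(V + V^T) = (-16)*8 - 11*11
  = -128 - 121 = -249
Step 3: Knot determinant = |det(V + V^T)| = |-249| = 249

249


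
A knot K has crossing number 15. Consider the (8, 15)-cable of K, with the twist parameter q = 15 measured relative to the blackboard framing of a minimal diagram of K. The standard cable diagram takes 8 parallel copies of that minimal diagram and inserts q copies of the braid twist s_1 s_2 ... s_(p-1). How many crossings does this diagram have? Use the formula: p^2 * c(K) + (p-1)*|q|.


Step 1: Each of the c(K) crossings of the companion diagram becomes p*p = p^2 crossings among the p parallel strands, and each of the |q| twists s_1 s_2 ... s_(p-1) adds (p-1) crossings.
  Crossings = p^2 * c(K) + (p-1)*|q|
Step 2: = 8^2 * 15 + (8-1)*15
Step 3: = 64*15 + 7*15
Step 4: = 960 + 105 = 1065

1065


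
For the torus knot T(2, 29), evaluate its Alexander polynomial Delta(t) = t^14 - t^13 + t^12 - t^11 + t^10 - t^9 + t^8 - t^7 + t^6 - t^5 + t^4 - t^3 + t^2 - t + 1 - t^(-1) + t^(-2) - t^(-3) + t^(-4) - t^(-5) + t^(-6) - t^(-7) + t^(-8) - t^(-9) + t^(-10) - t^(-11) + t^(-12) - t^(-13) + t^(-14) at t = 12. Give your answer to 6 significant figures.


Substituting t = 12 into Delta(t) = t^14 - t^13 + t^12 - t^11 + t^10 - t^9 + t^8 - t^7 + t^6 - t^5 + t^4 - t^3 + t^2 - t + 1 - t^(-1) + t^(-2) - t^(-3) + t^(-4) - t^(-5) + t^(-6) - t^(-7) + t^(-8) - t^(-9) + t^(-10) - t^(-11) + t^(-12) - t^(-13) + t^(-14):
Term values: (1283918464548864) + (-106993205379072) + (8916100448256) + (-743008370688) + (61917364224) + (-5159780352) + (429981696) + (-35831808) + (2985984) + (-248832) + (20736) + (-1728) + (144) + (-12) + (1) + (-0.0833333) + (0.00694444) + (-0.000578704) + (4.82253e-05) + (-4.01878e-06) + (3.34898e-07) + (-2.79082e-08) + (2.32568e-09) + (-1.93807e-10) + (1.61506e-11) + (-1.34588e-12) + (1.12157e-13) + (-9.34639e-15) + (7.78866e-16)
Sum = 1.185155506e+15
Rounded to 6 significant figures: 1.18516e+15

1.18516e+15


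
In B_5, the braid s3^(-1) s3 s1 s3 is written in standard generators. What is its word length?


The word length counts the number of generators (including inverses).
Listing each generator: s3^(-1), s3, s1, s3
There are 4 generators in this braid word.

4


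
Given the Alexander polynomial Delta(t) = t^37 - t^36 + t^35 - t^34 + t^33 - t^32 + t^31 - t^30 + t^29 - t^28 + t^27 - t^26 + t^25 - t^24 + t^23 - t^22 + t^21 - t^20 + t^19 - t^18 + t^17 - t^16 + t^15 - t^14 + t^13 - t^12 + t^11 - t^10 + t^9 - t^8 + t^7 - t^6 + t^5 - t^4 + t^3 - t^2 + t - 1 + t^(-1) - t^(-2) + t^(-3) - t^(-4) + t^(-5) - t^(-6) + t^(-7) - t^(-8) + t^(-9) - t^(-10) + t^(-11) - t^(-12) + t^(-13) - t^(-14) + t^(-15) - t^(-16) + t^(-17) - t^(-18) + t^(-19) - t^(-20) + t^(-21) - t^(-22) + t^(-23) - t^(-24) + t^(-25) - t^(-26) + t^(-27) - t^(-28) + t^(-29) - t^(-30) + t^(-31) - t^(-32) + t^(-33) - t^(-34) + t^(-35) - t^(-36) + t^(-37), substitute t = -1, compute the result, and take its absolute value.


Step 1: The polynomial has 75 terms with alternating signs, exponents from 37 down to -37.
Step 2: Substitute t = -1. The i-th term has coefficient (-1)^i and exponent (m-i),
  so its value is (-1)^i * (-1)^(m-i) = (-1)^m = -1 for every i.
Step 3: All 75 terms equal -1, so Delta(-1) = 75 * (-1) = -75
Step 4: |Delta(-1)| = 75

75
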